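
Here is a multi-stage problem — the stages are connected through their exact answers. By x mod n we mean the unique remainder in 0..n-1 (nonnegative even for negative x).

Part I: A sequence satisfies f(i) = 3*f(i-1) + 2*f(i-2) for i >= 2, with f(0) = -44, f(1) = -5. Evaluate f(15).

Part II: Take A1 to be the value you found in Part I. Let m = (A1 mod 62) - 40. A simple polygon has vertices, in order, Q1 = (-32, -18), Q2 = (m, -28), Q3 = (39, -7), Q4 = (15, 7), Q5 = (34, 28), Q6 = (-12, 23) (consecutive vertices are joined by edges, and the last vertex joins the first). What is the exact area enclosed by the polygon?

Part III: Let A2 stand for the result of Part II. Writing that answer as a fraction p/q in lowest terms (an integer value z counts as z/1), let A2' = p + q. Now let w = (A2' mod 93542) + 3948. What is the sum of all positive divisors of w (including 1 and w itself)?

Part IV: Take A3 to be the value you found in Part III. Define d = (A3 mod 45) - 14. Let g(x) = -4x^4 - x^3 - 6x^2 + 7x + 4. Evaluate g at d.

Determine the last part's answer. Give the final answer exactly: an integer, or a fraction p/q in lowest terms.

Part I: f(2) = 3*(-5) + 2*(-44) = -103; iterating: f(2)=-103, f(3)=-319, f(4)=-1163, f(5)=-4127, f(6)=-14707, f(7)=-52375, f(8)=-186539, f(9)=-664367, f(10)=-2366179, f(11)=-8427271, f(12)=-30014171, f(13)=-106897055, f(14)=-380719507, f(15)=-1355952631; answer -1355952631
Part II: A1 = -1355952631; m = -23; cross terms: (-32*-28 - -23*-18)=482, (-23*-7 - 39*-28)=1253, (39*7 - 15*-7)=378, (15*28 - 34*7)=182, (34*23 - -12*28)=1118, (-12*-18 - -32*23)=952; twice the area = |4365| = 4365; area = 4365/2; answer 4365/2
Part III: A2 = 4365/2; threaded value p + q = 4367; w = 8315; 8315 = 5 * 1663; sigma = (1 + 5) * (1 + 1663) = 6 * 1664 = 9984; answer 9984
Part IV: A3 = 9984; d = 25; -4*(25)^4 - 1*(25)^3 - 6*(25)^2 + 7*(25)^1 + 4 = (-1562500) + (-15625) + (-3750) + (175) + (4) = -1581696; answer -1581696

-1581696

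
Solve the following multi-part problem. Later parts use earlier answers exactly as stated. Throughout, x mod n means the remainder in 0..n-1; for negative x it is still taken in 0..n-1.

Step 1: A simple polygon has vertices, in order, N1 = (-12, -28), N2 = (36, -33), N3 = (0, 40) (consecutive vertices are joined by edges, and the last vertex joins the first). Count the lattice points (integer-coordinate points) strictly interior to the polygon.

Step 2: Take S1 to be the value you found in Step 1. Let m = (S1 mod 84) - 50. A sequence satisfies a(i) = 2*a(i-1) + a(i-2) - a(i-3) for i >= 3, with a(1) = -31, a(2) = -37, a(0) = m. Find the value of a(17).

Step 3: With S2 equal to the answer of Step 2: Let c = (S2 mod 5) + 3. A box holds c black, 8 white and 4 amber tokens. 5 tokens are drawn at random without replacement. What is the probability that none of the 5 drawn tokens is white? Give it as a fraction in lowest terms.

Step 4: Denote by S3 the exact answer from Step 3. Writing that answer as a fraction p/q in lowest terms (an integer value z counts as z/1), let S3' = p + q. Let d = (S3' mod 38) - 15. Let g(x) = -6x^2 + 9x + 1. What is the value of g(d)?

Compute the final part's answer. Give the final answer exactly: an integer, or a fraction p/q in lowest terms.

-1301

Step 1: cross terms: (-12*-33 - 36*-28)=1404, (36*40 - 0*-33)=1440, (0*-28 - -12*40)=480; twice the area = |3324| = 3324; area = 1662; boundary points = 1 + 1 + 4 = 6; strictly interior points = area - boundary/2 + 1 = 1660; answer 1660
Step 2: S1 = 1660; m = 14; a(3) = 2*(-37) + 1*(-31) - 1*(14) = -119; iterating: a(3)=-119, a(4)=-244, a(5)=-570, a(6)=-1265, a(7)=-2856, a(8)=-6407, a(9)=-14405, a(10)=-32361, a(11)=-72720, a(12)=-163396, a(13)=-367151, a(14)=-824978, a(15)=-1853711, a(16)=-4165249, a(17)=-9359231; answer -9359231
Step 3: S2 = -9359231; c = 7; total draws C(19,5) = 11628; favorable C(11,5) = 462; P = 77/1938; answer 77/1938
Step 4: S3 = 77/1938; threaded value p + q = 2015; d = -14; -6*(-14)^2 + 9*(-14)^1 + 1 = (-1176) + (-126) + (1) = -1301; answer -1301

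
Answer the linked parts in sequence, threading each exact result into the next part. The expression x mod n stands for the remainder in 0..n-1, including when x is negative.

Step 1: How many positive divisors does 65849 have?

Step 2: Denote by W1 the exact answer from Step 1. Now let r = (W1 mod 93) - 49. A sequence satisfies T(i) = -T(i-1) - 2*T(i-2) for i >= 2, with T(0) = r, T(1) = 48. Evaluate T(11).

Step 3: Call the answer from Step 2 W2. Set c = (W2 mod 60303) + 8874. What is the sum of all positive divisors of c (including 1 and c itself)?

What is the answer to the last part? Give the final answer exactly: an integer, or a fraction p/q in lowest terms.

Step 1: 65849 = 7 * 23 * 409; number of divisors = (1+1) * (1+1) * (1+1) = 8; answer 8
Step 2: W1 = 8; r = -41; T(2) = -1*(48) - 2*(-41) = 34; iterating: T(2)=34, T(3)=-130, T(4)=62, T(5)=198, T(6)=-322, T(7)=-74, T(8)=718, T(9)=-570, T(10)=-866, T(11)=2006; answer 2006
Step 3: W2 = 2006; c = 10880; 10880 = 2^7 * 5 * 17; sigma = (1 + 2 + 4 + 8 + 16 + 32 + 64 + 128) * (1 + 5) * (1 + 17) = 255 * 6 * 18 = 27540; answer 27540

27540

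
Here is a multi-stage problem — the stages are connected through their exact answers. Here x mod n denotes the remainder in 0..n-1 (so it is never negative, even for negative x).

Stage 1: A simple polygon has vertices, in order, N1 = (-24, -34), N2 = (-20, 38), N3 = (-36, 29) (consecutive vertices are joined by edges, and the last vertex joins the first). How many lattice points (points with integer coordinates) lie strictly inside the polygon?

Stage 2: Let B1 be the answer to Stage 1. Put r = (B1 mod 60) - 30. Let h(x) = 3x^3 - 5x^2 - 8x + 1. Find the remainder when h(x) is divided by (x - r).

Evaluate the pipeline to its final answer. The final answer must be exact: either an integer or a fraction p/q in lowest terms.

Stage 1: cross terms: (-24*38 - -20*-34)=-1592, (-20*29 - -36*38)=788, (-36*-34 - -24*29)=1920; twice the area = |1116| = 1116; area = 558; boundary points = 4 + 1 + 3 = 8; strictly interior points = area - boundary/2 + 1 = 555; answer 555
Stage 2: B1 = 555; r = -15; remainder = value at the root: 3*(-15)^3 - 5*(-15)^2 - 8*(-15)^1 + 1 = (-10125) + (-1125) + (120) + (1) = -11129; answer -11129

-11129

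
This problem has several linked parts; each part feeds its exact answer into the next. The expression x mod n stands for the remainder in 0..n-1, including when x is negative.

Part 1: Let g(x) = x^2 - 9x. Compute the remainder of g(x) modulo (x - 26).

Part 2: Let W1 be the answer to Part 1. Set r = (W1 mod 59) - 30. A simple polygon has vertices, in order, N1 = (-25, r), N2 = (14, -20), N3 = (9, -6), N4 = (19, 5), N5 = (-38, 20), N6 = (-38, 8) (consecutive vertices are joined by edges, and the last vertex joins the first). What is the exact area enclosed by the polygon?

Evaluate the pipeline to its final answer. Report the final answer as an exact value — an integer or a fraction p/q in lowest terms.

Part 1: remainder = value at the root: 1*(26)^2 - 9*(26)^1 = (676) + (-234) = 442; answer 442
Part 2: W1 = 442; r = -1; cross terms: (-25*-20 - 14*-1)=514, (14*-6 - 9*-20)=96, (9*5 - 19*-6)=159, (19*20 - -38*5)=570, (-38*8 - -38*20)=456, (-38*-1 - -25*8)=238; twice the area = |2033| = 2033; area = 2033/2; answer 2033/2

2033/2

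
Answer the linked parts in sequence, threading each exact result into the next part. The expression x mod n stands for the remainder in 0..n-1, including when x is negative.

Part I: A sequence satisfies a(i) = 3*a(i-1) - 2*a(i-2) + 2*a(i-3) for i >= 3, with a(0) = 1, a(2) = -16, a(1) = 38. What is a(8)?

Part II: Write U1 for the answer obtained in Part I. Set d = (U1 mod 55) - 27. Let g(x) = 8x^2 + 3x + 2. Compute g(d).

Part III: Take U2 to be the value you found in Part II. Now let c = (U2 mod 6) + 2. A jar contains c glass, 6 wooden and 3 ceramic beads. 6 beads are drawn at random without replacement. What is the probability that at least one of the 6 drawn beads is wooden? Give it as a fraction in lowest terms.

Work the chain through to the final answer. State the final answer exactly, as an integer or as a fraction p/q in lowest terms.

Part I: a(3) = 3*(-16) - 2*(38) + 2*(1) = -122; iterating: a(3)=-122, a(4)=-258, a(5)=-562, a(6)=-1414, a(7)=-3634, a(8)=-9198; answer -9198
Part II: U1 = -9198; d = 15; 8*(15)^2 + 3*(15)^1 + 2 = (1800) + (45) + (2) = 1847; answer 1847
Part III: U2 = 1847; c = 7; total draws C(16,6) = 8008; complement C(10,6) = 210; favorable 8008 - 210 = 7798; P = 557/572; answer 557/572

557/572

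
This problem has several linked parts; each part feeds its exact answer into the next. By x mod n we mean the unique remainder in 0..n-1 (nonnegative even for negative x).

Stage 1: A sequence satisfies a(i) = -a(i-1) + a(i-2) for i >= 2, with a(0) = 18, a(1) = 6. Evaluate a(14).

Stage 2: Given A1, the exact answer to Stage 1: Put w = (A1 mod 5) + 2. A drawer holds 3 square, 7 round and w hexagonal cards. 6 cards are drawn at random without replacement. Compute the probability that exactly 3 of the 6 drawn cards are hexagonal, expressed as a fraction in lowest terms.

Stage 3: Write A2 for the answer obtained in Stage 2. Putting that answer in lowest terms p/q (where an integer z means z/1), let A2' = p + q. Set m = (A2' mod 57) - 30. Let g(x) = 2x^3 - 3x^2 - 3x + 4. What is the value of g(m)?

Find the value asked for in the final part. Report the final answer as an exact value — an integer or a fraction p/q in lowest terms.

-1670

Stage 1: a(2) = -1*(6) + 1*(18) = 12; iterating: a(2)=12, a(3)=-6, a(4)=18, a(5)=-24, a(6)=42, a(7)=-66, a(8)=108, a(9)=-174, a(10)=282, a(11)=-456, a(12)=738, a(13)=-1194, a(14)=1932; answer 1932
Stage 2: A1 = 1932; w = 4; total draws C(14,6) = 3003; favorable C(4,3)*C(10,3) = 480; P = 160/1001; answer 160/1001
Stage 3: A2 = 160/1001; threaded value p + q = 1161; m = -9; 2*(-9)^3 - 3*(-9)^2 - 3*(-9)^1 + 4 = (-1458) + (-243) + (27) + (4) = -1670; answer -1670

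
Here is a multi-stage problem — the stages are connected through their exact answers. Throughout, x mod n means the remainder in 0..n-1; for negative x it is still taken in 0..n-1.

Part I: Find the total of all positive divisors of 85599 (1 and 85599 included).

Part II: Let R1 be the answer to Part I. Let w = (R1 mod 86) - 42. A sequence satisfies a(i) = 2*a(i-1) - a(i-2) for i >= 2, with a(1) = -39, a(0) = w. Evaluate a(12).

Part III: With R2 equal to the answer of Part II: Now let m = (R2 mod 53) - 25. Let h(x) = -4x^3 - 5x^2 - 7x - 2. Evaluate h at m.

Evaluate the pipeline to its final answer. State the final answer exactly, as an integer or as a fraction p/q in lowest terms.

-176

Part I: 85599 = 3^2 * 9511; sigma = (1 + 3 + 9) * (1 + 9511) = 13 * 9512 = 123656; answer 123656
Part II: R1 = 123656; w = 32; a(2) = 2*(-39) - 1*(32) = -110; iterating: a(2)=-110, a(3)=-181, a(4)=-252, a(5)=-323, a(6)=-394, a(7)=-465, a(8)=-536, a(9)=-607, a(10)=-678, a(11)=-749, a(12)=-820; answer -820
Part III: R2 = -820; m = 3; -4*(3)^3 - 5*(3)^2 - 7*(3)^1 - 2 = (-108) + (-45) + (-21) + (-2) = -176; answer -176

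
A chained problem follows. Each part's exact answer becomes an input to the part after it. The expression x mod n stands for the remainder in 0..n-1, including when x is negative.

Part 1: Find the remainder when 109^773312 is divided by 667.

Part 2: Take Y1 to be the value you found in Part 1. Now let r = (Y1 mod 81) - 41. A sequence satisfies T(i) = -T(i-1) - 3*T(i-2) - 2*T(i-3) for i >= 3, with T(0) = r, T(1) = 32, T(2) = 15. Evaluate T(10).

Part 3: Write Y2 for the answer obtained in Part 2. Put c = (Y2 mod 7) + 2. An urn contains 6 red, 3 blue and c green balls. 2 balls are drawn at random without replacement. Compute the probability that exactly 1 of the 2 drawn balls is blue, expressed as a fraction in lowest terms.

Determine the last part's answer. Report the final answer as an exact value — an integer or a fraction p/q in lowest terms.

24/55

Part 1: squarings mod 667: 109^1=109, 109^2=542, 109^4=284, 109^8=616, 109^16=600, 109^32=487, 109^64=384, 109^128=49, 109^256=400, 109^512=587, 109^1024=397, 109^2048=197, 109^4096=123, 109^8192=455, 109^16384=255, 109^32768=326, 109^65536=223, 109^131072=371, 109^262144=239, 109^524288=426; 109^773312 = 109^64 * 109^128 * 109^1024 * 109^2048 * 109^16384 * 109^32768 * 109^65536 * 109^131072 * 109^524288 = 558 (mod 667); answer 558
Part 2: Y1 = 558; r = 31; T(3) = -1*(15) - 3*(32) - 2*(31) = -173; iterating: T(3)=-173, T(4)=64, T(5)=425, T(6)=-271, T(7)=-1132, T(8)=1095, T(9)=2843, T(10)=-3864; answer -3864
Part 3: Y2 = -3864; c = 2; total draws C(11,2) = 55; favorable C(3,1)*C(8,1) = 24; P = 24/55; answer 24/55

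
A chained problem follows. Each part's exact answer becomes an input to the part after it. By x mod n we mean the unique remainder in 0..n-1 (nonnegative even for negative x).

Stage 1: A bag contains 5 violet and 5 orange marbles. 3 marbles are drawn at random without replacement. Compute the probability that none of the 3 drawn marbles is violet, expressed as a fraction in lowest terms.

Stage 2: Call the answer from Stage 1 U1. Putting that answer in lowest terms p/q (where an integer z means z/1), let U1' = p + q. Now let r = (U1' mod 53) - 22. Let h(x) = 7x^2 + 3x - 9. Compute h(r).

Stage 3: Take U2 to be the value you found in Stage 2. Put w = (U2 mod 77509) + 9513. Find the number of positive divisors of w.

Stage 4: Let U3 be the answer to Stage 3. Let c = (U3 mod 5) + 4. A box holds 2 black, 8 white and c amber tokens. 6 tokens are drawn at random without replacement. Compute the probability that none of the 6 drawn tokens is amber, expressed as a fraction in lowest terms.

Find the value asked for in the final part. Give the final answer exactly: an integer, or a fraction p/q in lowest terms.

10/143

Stage 1: total draws C(10,3) = 120; favorable C(5,3) = 10; P = 1/12; answer 1/12
Stage 2: U1 = 1/12; threaded value p + q = 13; r = -9; 7*(-9)^2 + 3*(-9)^1 - 9 = (567) + (-27) + (-9) = 531; answer 531
Stage 3: U2 = 531; w = 10044; 10044 = 2^2 * 3^4 * 31; number of divisors = (2+1) * (4+1) * (1+1) = 30; answer 30
Stage 4: U3 = 30; c = 4; total draws C(14,6) = 3003; favorable C(10,6) = 210; P = 10/143; answer 10/143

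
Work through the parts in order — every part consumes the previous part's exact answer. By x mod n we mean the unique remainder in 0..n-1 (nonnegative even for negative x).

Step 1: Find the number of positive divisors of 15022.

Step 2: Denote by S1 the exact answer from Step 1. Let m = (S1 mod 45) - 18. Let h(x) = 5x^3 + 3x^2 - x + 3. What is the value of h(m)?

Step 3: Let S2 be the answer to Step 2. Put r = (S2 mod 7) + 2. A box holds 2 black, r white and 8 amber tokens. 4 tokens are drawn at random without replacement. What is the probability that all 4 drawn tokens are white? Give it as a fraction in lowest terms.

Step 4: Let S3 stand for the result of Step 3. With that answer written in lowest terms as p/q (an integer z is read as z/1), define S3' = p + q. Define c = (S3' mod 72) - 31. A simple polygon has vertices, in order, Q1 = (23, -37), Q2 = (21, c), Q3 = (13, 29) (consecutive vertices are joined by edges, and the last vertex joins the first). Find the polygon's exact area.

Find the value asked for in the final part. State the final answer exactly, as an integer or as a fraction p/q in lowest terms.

Step 1: 15022 = 2 * 7 * 29 * 37; number of divisors = (1+1) * (1+1) * (1+1) * (1+1) = 16; answer 16
Step 2: S1 = 16; m = -2; 5*(-2)^3 + 3*(-2)^2 - 1*(-2)^1 + 3 = (-40) + (12) + (2) + (3) = -23; answer -23
Step 3: S2 = -23; r = 7; total draws C(17,4) = 2380; favorable C(7,4) = 35; P = 1/68; answer 1/68
Step 4: S3 = 1/68; threaded value p + q = 69; c = 38; cross terms: (23*38 - 21*-37)=1651, (21*29 - 13*38)=115, (13*-37 - 23*29)=-1148; twice the area = |618| = 618; area = 309; answer 309

309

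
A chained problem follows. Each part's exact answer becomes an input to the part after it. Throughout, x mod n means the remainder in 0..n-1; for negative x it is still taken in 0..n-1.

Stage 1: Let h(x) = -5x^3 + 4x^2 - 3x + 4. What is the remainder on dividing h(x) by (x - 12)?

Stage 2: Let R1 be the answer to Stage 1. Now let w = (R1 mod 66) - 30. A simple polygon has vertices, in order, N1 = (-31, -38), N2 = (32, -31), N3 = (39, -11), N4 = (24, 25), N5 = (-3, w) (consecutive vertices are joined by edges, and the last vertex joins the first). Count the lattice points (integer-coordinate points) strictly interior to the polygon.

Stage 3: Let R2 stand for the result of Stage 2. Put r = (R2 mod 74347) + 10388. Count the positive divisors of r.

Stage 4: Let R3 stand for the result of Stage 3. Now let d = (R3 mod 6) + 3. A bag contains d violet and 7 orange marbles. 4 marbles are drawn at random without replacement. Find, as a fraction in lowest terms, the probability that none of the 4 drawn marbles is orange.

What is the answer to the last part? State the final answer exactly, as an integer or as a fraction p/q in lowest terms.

1/99

Stage 1: remainder = value at the root: -5*(12)^3 + 4*(12)^2 - 3*(12)^1 + 4 = (-8640) + (576) + (-36) + (4) = -8096; answer -8096
Stage 2: R1 = -8096; w = -8; cross terms: (-31*-31 - 32*-38)=2177, (32*-11 - 39*-31)=857, (39*25 - 24*-11)=1239, (24*-8 - -3*25)=-117, (-3*-38 - -31*-8)=-134; twice the area = |4022| = 4022; area = 2011; boundary points = 7 + 1 + 3 + 3 + 2 = 16; strictly interior points = area - boundary/2 + 1 = 2004; answer 2004
Stage 3: R2 = 2004; r = 12392; 12392 = 2^3 * 1549; number of divisors = (3+1) * (1+1) = 8; answer 8
Stage 4: R3 = 8; d = 5; total draws C(12,4) = 495; favorable C(5,4) = 5; P = 1/99; answer 1/99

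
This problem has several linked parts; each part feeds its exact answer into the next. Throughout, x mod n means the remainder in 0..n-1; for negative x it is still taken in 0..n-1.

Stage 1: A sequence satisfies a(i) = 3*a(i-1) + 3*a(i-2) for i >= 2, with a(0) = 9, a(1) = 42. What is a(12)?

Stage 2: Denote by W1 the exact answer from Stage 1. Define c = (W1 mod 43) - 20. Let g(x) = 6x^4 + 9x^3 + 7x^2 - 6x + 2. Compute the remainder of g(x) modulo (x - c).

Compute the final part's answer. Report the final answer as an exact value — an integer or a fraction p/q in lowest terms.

6122

Stage 1: a(2) = 3*(42) + 3*(9) = 153; iterating: a(2)=153, a(3)=585, a(4)=2214, a(5)=8397, a(6)=31833, a(7)=120690, a(8)=457569, a(9)=1734777, a(10)=6577038, a(11)=24935445, a(12)=94537449; answer 94537449
Stage 2: W1 = 94537449; c = -6; remainder = value at the root: 6*(-6)^4 + 9*(-6)^3 + 7*(-6)^2 - 6*(-6)^1 + 2 = (7776) + (-1944) + (252) + (36) + (2) = 6122; answer 6122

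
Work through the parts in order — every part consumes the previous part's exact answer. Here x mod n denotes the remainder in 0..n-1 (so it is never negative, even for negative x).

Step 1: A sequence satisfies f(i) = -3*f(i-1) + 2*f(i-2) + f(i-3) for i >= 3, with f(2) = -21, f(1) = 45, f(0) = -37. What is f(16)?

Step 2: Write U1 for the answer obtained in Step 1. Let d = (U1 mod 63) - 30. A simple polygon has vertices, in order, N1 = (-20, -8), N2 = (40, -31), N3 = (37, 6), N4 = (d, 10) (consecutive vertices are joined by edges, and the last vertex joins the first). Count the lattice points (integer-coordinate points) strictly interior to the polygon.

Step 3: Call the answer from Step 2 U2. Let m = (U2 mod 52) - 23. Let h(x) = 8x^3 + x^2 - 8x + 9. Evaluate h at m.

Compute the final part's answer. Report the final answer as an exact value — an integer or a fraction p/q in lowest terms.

32905

Step 1: f(3) = -3*(-21) + 2*(45) + 1*(-37) = 116; iterating: f(3)=116, f(4)=-345, f(5)=1246, f(6)=-4312, f(7)=15083, f(8)=-52627, f(9)=183735, f(10)=-641376, f(11)=2238971, f(12)=-7815930, f(13)=27284356, f(14)=-95245957, f(15)=332490653, f(16)=-1160679517; answer -1160679517
Step 2: U1 = -1160679517; d = 8; cross terms: (-20*-31 - 40*-8)=940, (40*6 - 37*-31)=1387, (37*10 - 8*6)=322, (8*-8 - -20*10)=136; twice the area = |2785| = 2785; area = 2785/2; boundary points = 1 + 1 + 1 + 2 = 5; strictly interior points = area - boundary/2 + 1 = 1391; answer 1391
Step 3: U2 = 1391; m = 16; 8*(16)^3 + 1*(16)^2 - 8*(16)^1 + 9 = (32768) + (256) + (-128) + (9) = 32905; answer 32905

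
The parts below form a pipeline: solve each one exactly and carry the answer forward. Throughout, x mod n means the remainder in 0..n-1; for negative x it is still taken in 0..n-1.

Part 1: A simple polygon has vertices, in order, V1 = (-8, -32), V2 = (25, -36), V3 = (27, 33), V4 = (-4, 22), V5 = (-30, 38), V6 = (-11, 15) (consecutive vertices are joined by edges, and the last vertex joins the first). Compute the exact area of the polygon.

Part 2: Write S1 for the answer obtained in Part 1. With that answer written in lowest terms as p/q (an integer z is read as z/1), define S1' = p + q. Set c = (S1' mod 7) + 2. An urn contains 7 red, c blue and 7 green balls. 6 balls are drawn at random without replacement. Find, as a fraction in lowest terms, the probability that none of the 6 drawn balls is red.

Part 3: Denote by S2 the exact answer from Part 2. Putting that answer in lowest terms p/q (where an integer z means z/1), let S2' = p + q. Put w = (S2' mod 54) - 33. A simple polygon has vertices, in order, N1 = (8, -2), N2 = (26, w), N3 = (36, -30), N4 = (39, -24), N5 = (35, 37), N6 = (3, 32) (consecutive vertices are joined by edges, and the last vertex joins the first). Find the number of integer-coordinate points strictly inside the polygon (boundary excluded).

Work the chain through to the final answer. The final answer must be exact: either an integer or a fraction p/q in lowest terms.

1410

Part 1: cross terms: (-8*-36 - 25*-32)=1088, (25*33 - 27*-36)=1797, (27*22 - -4*33)=726, (-4*38 - -30*22)=508, (-30*15 - -11*38)=-32, (-11*-32 - -8*15)=472; twice the area = |4559| = 4559; area = 4559/2; answer 4559/2
Part 2: S1 = 4559/2; threaded value p + q = 4561; c = 6; total draws C(20,6) = 38760; favorable C(13,6) = 1716; P = 143/3230; answer 143/3230
Part 3: S2 = 143/3230; threaded value p + q = 3373; w = -8; cross terms: (8*-8 - 26*-2)=-12, (26*-30 - 36*-8)=-492, (36*-24 - 39*-30)=306, (39*37 - 35*-24)=2283, (35*32 - 3*37)=1009, (3*-2 - 8*32)=-262; twice the area = |2832| = 2832; area = 1416; boundary points = 6 + 2 + 3 + 1 + 1 + 1 = 14; strictly interior points = area - boundary/2 + 1 = 1410; answer 1410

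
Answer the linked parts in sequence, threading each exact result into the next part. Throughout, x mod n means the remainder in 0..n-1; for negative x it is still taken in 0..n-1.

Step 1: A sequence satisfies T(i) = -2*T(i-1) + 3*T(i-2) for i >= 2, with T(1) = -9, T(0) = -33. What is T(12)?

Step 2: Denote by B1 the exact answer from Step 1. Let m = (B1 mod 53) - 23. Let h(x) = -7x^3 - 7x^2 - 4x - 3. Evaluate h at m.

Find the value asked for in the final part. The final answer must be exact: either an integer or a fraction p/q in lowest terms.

349

Step 1: T(2) = -2*(-9) + 3*(-33) = -81; iterating: T(2)=-81, T(3)=135, T(4)=-513, T(5)=1431, T(6)=-4401, T(7)=13095, T(8)=-39393, T(9)=118071, T(10)=-354321, T(11)=1062855, T(12)=-3188673; answer -3188673
Step 2: B1 = -3188673; m = -4; -7*(-4)^3 - 7*(-4)^2 - 4*(-4)^1 - 3 = (448) + (-112) + (16) + (-3) = 349; answer 349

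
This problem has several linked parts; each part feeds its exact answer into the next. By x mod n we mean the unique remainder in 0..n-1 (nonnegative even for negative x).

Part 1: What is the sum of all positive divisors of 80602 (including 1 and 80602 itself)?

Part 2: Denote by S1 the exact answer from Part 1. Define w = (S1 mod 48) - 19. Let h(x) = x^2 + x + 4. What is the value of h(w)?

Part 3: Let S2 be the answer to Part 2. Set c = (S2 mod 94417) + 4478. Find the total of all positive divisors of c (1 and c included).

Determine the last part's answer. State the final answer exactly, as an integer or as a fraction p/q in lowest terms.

13260

Part 1: 80602 = 2 * 191 * 211; sigma = (1 + 2) * (1 + 191) * (1 + 211) = 3 * 192 * 212 = 122112; answer 122112
Part 2: S1 = 122112; w = -19; 1*(-19)^2 + 1*(-19)^1 + 4 = (361) + (-19) + (4) = 346; answer 346
Part 3: S2 = 346; c = 4824; 4824 = 2^3 * 3^2 * 67; sigma = (1 + 2 + 4 + 8) * (1 + 3 + 9) * (1 + 67) = 15 * 13 * 68 = 13260; answer 13260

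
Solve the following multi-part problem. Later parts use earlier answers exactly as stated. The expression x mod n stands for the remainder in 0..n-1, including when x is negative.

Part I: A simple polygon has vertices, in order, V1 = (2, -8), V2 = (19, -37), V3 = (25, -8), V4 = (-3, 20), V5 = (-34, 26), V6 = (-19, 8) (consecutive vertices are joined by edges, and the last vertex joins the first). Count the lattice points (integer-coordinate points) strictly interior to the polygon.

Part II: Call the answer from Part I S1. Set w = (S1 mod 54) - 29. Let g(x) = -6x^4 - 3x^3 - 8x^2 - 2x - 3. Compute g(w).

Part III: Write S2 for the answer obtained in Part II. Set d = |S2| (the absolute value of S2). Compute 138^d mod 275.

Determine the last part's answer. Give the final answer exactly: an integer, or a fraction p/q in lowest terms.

172

Part I: cross terms: (2*-37 - 19*-8)=78, (19*-8 - 25*-37)=773, (25*20 - -3*-8)=476, (-3*26 - -34*20)=602, (-34*8 - -19*26)=222, (-19*-8 - 2*8)=136; twice the area = |2287| = 2287; area = 2287/2; boundary points = 1 + 1 + 28 + 1 + 3 + 1 = 35; strictly interior points = area - boundary/2 + 1 = 1127; answer 1127
Part II: S1 = 1127; w = 18; -6*(18)^4 - 3*(18)^3 - 8*(18)^2 - 2*(18)^1 - 3 = (-629856) + (-17496) + (-2592) + (-36) + (-3) = -649983; answer -649983
Part III: S2 = -649983; d = 649983; squarings mod 275: 138^1=138, 138^2=69, 138^4=86, 138^8=246, 138^16=16, 138^32=256, 138^64=86, 138^128=246, 138^256=16, 138^512=256, 138^1024=86, 138^2048=246, 138^4096=16, 138^8192=256, 138^16384=86, 138^32768=246, 138^65536=16, 138^131072=256, 138^262144=86, 138^524288=246; 138^649983 = 138^1 * 138^2 * 138^4 * 138^8 * 138^16 * 138^32 * 138^64 * 138^128 * 138^512 * 138^2048 * 138^8192 * 138^16384 * 138^32768 * 138^65536 * 138^524288 = 172 (mod 275); answer 172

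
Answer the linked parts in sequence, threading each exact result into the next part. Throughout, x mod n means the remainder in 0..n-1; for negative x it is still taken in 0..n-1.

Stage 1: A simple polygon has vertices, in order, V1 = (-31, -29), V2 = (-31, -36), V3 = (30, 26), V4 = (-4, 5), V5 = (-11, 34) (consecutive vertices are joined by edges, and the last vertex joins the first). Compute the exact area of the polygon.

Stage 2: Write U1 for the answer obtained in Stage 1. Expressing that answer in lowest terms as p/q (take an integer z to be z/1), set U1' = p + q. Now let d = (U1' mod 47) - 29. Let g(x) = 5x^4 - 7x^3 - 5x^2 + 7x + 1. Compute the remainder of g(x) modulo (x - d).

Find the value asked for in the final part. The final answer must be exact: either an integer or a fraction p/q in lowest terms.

Stage 1: cross terms: (-31*-36 - -31*-29)=217, (-31*26 - 30*-36)=274, (30*5 - -4*26)=254, (-4*34 - -11*5)=-81, (-11*-29 - -31*34)=1373; twice the area = |2037| = 2037; area = 2037/2; answer 2037/2
Stage 2: U1 = 2037/2; threaded value p + q = 2039; d = -11; remainder = value at the root: 5*(-11)^4 - 7*(-11)^3 - 5*(-11)^2 + 7*(-11)^1 + 1 = (73205) + (9317) + (-605) + (-77) + (1) = 81841; answer 81841

81841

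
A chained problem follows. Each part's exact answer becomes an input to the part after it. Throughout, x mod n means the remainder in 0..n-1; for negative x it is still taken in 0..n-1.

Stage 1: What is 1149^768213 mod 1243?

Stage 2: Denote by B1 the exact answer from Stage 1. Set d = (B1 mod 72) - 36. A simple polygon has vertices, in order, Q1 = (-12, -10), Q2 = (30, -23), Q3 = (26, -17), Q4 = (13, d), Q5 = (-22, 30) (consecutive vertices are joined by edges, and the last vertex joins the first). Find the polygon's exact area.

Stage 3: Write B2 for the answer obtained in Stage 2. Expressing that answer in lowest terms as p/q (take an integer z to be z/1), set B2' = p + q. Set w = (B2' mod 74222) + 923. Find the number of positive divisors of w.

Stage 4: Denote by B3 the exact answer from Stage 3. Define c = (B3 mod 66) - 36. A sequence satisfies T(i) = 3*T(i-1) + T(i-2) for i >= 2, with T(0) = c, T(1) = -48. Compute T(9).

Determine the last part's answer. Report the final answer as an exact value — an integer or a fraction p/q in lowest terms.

-740370

Stage 1: squarings mod 1243: 1149^1=1149, 1149^2=135, 1149^4=823, 1149^8=1137, 1149^16=49, 1149^32=1158, 1149^64=1010, 1149^128=840, 1149^256=819, 1149^512=784, 1149^1024=614, 1149^2048=367, 1149^4096=445, 1149^8192=388, 1149^16384=141, 1149^32768=1236, 1149^65536=49, 1149^131072=1158, 1149^262144=1010, 1149^524288=840; 1149^768213 = 1149^1 * 1149^4 * 1149^16 * 1149^64 * 1149^128 * 1149^2048 * 1149^4096 * 1149^8192 * 1149^32768 * 1149^65536 * 1149^131072 * 1149^524288 = 1060 (mod 1243); answer 1060
Stage 2: B1 = 1060; d = 16; cross terms: (-12*-23 - 30*-10)=576, (30*-17 - 26*-23)=88, (26*16 - 13*-17)=637, (13*30 - -22*16)=742, (-22*-10 - -12*30)=580; twice the area = |2623| = 2623; area = 2623/2; answer 2623/2
Stage 3: B2 = 2623/2; threaded value p + q = 2625; w = 3548; 3548 = 2^2 * 887; number of divisors = (2+1) * (1+1) = 6; answer 6
Stage 4: B3 = 6; c = -30; T(2) = 3*(-48) + 1*(-30) = -174; iterating: T(2)=-174, T(3)=-570, T(4)=-1884, T(5)=-6222, T(6)=-20550, T(7)=-67872, T(8)=-224166, T(9)=-740370; answer -740370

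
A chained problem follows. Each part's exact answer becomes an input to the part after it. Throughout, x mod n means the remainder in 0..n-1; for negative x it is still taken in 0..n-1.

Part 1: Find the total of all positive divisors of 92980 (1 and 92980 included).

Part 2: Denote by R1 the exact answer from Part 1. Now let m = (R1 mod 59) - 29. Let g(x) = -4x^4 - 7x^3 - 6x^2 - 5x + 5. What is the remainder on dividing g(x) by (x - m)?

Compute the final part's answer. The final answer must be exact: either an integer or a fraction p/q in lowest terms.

Part 1: 92980 = 2^2 * 5 * 4649; sigma = (1 + 2 + 4) * (1 + 5) * (1 + 4649) = 7 * 6 * 4650 = 195300; answer 195300
Part 2: R1 = 195300; m = -19; remainder = value at the root: -4*(-19)^4 - 7*(-19)^3 - 6*(-19)^2 - 5*(-19)^1 + 5 = (-521284) + (48013) + (-2166) + (95) + (5) = -475337; answer -475337

-475337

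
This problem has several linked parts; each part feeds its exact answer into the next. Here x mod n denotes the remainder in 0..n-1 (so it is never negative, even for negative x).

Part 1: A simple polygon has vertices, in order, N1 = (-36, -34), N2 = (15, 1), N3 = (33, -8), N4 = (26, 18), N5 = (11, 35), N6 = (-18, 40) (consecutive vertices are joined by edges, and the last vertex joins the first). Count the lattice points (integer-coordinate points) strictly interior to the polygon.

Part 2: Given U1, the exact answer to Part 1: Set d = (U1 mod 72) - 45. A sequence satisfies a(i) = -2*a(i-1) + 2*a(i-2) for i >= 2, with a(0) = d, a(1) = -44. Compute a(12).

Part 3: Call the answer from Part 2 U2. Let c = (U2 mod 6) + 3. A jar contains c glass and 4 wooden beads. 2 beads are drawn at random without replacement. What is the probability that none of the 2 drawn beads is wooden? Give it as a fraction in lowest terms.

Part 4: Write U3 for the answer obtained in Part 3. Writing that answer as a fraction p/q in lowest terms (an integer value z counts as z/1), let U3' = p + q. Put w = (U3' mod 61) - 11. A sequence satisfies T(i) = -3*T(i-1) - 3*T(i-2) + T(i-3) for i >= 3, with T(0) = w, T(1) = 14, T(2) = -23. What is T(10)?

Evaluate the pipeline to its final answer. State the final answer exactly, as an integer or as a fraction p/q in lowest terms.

Part 1: cross terms: (-36*1 - 15*-34)=474, (15*-8 - 33*1)=-153, (33*18 - 26*-8)=802, (26*35 - 11*18)=712, (11*40 - -18*35)=1070, (-18*-34 - -36*40)=2052; twice the area = |4957| = 4957; area = 4957/2; boundary points = 1 + 9 + 1 + 1 + 1 + 2 = 15; strictly interior points = area - boundary/2 + 1 = 2472; answer 2472
Part 2: U1 = 2472; d = -21; a(2) = -2*(-44) + 2*(-21) = 46; iterating: a(2)=46, a(3)=-180, a(4)=452, a(5)=-1264, a(6)=3432, a(7)=-9392, a(8)=25648, a(9)=-70080, a(10)=191456, a(11)=-523072, a(12)=1429056; answer 1429056
Part 3: U2 = 1429056; c = 3; total draws C(7,2) = 21; favorable C(3,2) = 3; P = 1/7; answer 1/7
Part 4: U3 = 1/7; threaded value p + q = 8; w = -3; T(3) = -3*(-23) - 3*(14) + 1*(-3) = 24; iterating: T(3)=24, T(4)=11, T(5)=-128, T(6)=375, T(7)=-730, T(8)=937, T(9)=-246, T(10)=-2803; answer -2803

-2803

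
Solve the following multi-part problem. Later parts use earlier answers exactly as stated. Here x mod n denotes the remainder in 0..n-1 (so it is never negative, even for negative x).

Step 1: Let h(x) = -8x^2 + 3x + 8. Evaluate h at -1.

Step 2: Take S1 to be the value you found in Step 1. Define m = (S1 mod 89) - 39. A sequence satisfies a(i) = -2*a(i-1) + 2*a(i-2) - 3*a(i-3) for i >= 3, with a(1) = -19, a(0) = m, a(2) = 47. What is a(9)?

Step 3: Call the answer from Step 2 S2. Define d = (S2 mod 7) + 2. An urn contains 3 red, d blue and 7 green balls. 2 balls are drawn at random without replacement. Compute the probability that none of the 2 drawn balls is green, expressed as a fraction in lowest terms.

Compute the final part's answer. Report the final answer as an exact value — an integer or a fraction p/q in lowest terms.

Step 1: -8*(-1)^2 + 3*(-1)^1 + 8 = (-8) + (-3) + (8) = -3; answer -3
Step 2: S1 = -3; m = 47; a(3) = -2*(47) + 2*(-19) - 3*(47) = -273; iterating: a(3)=-273, a(4)=697, a(5)=-2081, a(6)=6375, a(7)=-19003, a(8)=56999, a(9)=-171129; answer -171129
Step 3: S2 = -171129; d = 2; total draws C(12,2) = 66; favorable C(5,2) = 10; P = 5/33; answer 5/33

5/33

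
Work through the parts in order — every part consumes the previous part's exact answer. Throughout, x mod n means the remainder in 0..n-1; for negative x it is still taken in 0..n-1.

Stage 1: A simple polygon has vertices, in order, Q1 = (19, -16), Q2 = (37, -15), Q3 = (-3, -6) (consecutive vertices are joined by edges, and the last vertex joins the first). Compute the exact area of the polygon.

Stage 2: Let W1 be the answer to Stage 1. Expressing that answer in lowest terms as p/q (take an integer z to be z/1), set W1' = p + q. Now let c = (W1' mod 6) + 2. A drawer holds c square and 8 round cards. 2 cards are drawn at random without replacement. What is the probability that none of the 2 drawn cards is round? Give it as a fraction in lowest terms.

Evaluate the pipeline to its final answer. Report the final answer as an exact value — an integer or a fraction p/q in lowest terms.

1/45

Stage 1: cross terms: (19*-15 - 37*-16)=307, (37*-6 - -3*-15)=-267, (-3*-16 - 19*-6)=162; twice the area = |202| = 202; area = 101; answer 101
Stage 2: W1 = 101; threaded value p + q = 102; c = 2; total draws C(10,2) = 45; favorable C(2,2) = 1; P = 1/45; answer 1/45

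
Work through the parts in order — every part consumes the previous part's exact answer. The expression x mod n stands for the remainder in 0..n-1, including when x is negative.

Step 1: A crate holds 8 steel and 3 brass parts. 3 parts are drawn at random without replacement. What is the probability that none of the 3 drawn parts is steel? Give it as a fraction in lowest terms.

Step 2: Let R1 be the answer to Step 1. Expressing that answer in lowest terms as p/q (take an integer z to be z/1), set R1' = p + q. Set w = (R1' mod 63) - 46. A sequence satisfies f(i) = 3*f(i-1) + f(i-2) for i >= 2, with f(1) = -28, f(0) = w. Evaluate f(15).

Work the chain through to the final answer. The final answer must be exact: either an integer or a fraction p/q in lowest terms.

Step 1: total draws C(11,3) = 165; favorable C(3,3) = 1; P = 1/165; answer 1/165
Step 2: R1 = 1/165; threaded value p + q = 166; w = -6; f(2) = 3*(-28) + 1*(-6) = -90; iterating: f(2)=-90, f(3)=-298, f(4)=-984, f(5)=-3250, f(6)=-10734, f(7)=-35452, f(8)=-117090, f(9)=-386722, f(10)=-1277256, f(11)=-4218490, f(12)=-13932726, f(13)=-46016668, f(14)=-151982730, f(15)=-501964858; answer -501964858

-501964858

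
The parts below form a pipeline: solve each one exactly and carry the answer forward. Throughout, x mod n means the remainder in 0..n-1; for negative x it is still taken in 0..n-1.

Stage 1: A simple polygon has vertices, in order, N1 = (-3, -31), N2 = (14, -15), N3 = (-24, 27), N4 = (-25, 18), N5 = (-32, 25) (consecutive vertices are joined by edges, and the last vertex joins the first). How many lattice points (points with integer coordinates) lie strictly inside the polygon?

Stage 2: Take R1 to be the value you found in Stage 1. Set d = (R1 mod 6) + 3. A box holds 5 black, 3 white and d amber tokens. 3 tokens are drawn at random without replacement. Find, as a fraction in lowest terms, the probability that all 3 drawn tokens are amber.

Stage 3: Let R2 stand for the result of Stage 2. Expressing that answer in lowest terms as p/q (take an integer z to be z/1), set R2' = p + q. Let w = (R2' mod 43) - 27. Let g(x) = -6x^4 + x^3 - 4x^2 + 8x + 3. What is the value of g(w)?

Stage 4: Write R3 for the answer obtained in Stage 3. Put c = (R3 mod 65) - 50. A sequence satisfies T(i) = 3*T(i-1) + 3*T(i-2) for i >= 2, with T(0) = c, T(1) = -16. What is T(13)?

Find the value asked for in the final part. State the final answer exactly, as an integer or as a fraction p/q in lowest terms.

-87876576

Stage 1: cross terms: (-3*-15 - 14*-31)=479, (14*27 - -24*-15)=18, (-24*18 - -25*27)=243, (-25*25 - -32*18)=-49, (-32*-31 - -3*25)=1067; twice the area = |1758| = 1758; area = 879; boundary points = 1 + 2 + 1 + 7 + 1 = 12; strictly interior points = area - boundary/2 + 1 = 874; answer 874
Stage 2: R1 = 874; d = 7; total draws C(15,3) = 455; favorable C(7,3) = 35; P = 1/13; answer 1/13
Stage 3: R2 = 1/13; threaded value p + q = 14; w = -13; -6*(-13)^4 + 1*(-13)^3 - 4*(-13)^2 + 8*(-13)^1 + 3 = (-171366) + (-2197) + (-676) + (-104) + (3) = -174340; answer -174340
Stage 4: R3 = -174340; c = 5; T(2) = 3*(-16) + 3*(5) = -33; iterating: T(2)=-33, T(3)=-147, T(4)=-540, T(5)=-2061, T(6)=-7803, T(7)=-29592, T(8)=-112185, T(9)=-425331, T(10)=-1612548, T(11)=-6113637, T(12)=-23178555, T(13)=-87876576; answer -87876576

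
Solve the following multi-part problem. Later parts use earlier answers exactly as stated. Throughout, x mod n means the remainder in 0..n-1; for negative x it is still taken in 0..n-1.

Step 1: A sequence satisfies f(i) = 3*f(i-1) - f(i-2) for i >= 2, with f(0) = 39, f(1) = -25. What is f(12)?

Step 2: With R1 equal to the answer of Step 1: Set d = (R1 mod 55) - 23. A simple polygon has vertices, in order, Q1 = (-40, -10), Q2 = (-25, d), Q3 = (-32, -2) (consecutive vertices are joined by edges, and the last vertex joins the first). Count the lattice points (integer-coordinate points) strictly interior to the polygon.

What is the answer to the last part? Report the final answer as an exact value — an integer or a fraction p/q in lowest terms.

88

Step 1: f(2) = 3*(-25) - 1*(39) = -114; iterating: f(2)=-114, f(3)=-317, f(4)=-837, f(5)=-2194, f(6)=-5745, f(7)=-15041, f(8)=-39378, f(9)=-103093, f(10)=-269901, f(11)=-706610, f(12)=-1849929; answer -1849929
Step 2: R1 = -1849929; d = 28; cross terms: (-40*28 - -25*-10)=-1370, (-25*-2 - -32*28)=946, (-32*-10 - -40*-2)=240; twice the area = |-184| = 184; area = 92; boundary points = 1 + 1 + 8 = 10; strictly interior points = area - boundary/2 + 1 = 88; answer 88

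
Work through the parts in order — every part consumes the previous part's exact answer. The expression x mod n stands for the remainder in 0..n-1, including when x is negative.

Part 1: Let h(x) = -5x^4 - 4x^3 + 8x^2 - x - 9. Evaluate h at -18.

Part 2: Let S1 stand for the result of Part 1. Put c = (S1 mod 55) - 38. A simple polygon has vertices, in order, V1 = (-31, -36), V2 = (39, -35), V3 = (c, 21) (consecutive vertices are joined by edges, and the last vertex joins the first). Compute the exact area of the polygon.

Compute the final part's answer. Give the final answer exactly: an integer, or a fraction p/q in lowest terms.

Part 1: -5*(-18)^4 - 4*(-18)^3 + 8*(-18)^2 - 1*(-18)^1 - 9 = (-524880) + (23328) + (2592) + (18) + (-9) = -498951; answer -498951
Part 2: S1 = -498951; c = -29; cross terms: (-31*-35 - 39*-36)=2489, (39*21 - -29*-35)=-196, (-29*-36 - -31*21)=1695; twice the area = |3988| = 3988; area = 1994; answer 1994

1994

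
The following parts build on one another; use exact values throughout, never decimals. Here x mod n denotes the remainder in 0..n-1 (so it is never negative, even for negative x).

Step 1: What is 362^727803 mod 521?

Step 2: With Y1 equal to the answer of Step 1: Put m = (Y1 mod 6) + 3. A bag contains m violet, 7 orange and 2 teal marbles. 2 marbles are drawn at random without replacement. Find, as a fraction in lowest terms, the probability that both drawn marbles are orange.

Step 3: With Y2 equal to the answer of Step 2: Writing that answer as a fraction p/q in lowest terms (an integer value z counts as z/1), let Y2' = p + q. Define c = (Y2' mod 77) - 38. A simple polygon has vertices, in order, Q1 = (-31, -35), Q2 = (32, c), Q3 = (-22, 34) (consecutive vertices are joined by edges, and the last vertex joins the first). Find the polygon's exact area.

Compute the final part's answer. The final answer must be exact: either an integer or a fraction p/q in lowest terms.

Step 1: squarings mod 521: 362^1=362, 362^2=273, 362^4=26, 362^8=155, 362^16=59, 362^32=355, 362^64=464, 362^128=123, 362^256=20, 362^512=400, 362^1024=53, 362^2048=204, 362^4096=457, 362^8192=449, 362^16384=495, 362^32768=155, 362^65536=59, 362^131072=355, 362^262144=464, 362^524288=123; 362^727803 = 362^1 * 362^2 * 362^8 * 362^16 * 362^32 * 362^64 * 362^128 * 362^512 * 362^2048 * 362^4096 * 362^65536 * 362^131072 * 362^524288 = 442 (mod 521); answer 442
Step 2: Y1 = 442; m = 7; total draws C(16,2) = 120; favorable C(7,2) = 21; P = 7/40; answer 7/40
Step 3: Y2 = 7/40; threaded value p + q = 47; c = 9; cross terms: (-31*9 - 32*-35)=841, (32*34 - -22*9)=1286, (-22*-35 - -31*34)=1824; twice the area = |3951| = 3951; area = 3951/2; answer 3951/2

3951/2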